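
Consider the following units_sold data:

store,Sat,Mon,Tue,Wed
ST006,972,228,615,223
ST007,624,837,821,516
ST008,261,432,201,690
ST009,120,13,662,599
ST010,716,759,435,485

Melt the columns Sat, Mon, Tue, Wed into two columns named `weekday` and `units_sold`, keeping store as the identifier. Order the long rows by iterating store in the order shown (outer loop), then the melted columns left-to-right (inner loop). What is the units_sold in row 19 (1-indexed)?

435

20 rows total (5 × 4). Row 19: index ⌊(19-1)/4⌋ = 4 into store → ST010; (19-1) mod 4 = 2 into the melted columns → Tue.
So row 19 is (ST010, Tue, 435); units_sold = 435.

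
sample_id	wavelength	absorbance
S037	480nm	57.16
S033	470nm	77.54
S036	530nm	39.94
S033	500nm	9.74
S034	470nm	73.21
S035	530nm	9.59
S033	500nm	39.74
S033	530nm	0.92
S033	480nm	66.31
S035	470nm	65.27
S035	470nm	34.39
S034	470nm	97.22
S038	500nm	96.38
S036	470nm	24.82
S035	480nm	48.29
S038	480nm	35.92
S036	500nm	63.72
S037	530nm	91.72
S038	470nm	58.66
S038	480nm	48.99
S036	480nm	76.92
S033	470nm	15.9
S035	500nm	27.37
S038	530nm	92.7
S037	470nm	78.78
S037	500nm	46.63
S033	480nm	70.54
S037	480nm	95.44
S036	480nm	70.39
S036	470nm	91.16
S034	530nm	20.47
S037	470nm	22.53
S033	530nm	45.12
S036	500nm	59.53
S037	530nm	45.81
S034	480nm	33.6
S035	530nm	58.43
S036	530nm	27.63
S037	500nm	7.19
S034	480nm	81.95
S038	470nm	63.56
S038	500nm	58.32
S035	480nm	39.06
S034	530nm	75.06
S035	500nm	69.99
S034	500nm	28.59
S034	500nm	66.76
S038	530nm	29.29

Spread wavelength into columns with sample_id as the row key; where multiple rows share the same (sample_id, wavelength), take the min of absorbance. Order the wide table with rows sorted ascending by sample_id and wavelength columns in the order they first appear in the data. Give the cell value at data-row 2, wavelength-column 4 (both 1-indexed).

28.59

With rows sorted ascending by sample_id, row 2 is sample_id=S034. wavelength columns in first-appearance order: 480nm, 470nm, 530nm, 500nm; column 4 is 500nm.
Long rows with sample_id=S034, wavelength=500nm: min(28.59, 66.76) = 28.59.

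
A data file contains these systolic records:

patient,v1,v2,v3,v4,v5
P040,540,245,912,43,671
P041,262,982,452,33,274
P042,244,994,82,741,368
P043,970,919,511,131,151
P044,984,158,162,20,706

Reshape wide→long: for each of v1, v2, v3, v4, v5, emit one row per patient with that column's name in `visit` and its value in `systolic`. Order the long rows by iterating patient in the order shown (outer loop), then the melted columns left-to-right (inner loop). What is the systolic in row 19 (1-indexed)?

25 rows total (5 × 5). Row 19: index ⌊(19-1)/5⌋ = 3 into patient → P043; (19-1) mod 5 = 3 into the melted columns → v4.
So row 19 is (P043, v4, 131); systolic = 131.

131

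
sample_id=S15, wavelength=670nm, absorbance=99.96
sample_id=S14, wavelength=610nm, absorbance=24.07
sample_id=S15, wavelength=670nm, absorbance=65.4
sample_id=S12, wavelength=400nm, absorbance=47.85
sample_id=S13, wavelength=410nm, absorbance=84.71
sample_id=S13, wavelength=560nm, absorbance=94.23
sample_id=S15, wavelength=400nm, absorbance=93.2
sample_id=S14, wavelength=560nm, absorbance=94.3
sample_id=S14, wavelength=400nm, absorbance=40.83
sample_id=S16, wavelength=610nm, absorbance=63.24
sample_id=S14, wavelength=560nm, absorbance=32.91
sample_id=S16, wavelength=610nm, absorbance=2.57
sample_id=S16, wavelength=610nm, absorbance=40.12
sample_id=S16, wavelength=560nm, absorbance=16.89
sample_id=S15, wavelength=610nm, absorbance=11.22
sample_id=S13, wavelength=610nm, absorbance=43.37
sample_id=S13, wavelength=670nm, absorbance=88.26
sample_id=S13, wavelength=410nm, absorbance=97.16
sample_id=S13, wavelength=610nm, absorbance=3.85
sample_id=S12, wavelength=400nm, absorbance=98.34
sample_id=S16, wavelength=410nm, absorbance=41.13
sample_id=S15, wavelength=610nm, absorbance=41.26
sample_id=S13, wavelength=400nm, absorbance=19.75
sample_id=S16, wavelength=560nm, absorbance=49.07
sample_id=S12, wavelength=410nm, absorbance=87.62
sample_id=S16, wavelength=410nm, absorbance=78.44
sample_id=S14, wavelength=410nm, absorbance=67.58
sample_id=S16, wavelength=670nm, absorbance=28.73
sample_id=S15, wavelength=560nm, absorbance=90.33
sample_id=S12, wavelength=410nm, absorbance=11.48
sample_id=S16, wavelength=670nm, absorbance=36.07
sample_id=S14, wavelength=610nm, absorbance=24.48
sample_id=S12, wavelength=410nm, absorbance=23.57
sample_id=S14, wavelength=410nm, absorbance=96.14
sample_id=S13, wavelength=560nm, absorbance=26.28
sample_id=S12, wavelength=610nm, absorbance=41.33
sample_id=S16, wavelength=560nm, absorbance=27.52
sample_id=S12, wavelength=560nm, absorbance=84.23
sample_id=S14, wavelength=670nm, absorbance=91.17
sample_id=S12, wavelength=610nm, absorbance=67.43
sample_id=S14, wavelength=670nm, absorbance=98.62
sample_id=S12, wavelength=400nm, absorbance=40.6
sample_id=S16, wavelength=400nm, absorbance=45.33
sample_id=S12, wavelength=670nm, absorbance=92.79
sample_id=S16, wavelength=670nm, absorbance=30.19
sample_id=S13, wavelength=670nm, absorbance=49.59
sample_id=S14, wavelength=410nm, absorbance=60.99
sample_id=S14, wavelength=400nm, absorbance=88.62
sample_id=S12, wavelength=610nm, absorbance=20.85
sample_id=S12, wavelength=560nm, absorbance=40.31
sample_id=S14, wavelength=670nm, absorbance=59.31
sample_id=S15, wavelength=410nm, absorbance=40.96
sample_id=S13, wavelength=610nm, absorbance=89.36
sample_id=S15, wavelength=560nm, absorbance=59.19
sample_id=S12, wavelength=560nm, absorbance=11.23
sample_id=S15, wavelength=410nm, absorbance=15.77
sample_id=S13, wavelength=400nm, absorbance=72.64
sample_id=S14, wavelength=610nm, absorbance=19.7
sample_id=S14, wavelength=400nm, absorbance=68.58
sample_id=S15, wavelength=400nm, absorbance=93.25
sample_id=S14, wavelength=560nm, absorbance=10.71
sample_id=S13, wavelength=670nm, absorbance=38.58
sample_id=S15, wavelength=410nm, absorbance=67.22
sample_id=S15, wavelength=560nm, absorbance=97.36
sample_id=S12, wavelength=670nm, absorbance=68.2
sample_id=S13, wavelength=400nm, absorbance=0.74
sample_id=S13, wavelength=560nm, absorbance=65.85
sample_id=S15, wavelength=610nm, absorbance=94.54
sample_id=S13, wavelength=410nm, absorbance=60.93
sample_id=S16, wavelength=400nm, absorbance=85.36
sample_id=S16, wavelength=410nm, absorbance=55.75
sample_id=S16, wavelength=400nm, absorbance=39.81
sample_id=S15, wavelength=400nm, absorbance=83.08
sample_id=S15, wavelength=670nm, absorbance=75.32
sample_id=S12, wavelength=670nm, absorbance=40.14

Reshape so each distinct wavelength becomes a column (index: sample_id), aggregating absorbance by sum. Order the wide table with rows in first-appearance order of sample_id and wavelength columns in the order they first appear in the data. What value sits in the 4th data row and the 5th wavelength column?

186.36

With rows in first-appearance order of sample_id, row 4 is sample_id=S13. wavelength columns in first-appearance order: 670nm, 610nm, 400nm, 410nm, 560nm; column 5 is 560nm.
Long rows with sample_id=S13, wavelength=560nm: 94.23 + 26.28 + 65.85 = 186.36.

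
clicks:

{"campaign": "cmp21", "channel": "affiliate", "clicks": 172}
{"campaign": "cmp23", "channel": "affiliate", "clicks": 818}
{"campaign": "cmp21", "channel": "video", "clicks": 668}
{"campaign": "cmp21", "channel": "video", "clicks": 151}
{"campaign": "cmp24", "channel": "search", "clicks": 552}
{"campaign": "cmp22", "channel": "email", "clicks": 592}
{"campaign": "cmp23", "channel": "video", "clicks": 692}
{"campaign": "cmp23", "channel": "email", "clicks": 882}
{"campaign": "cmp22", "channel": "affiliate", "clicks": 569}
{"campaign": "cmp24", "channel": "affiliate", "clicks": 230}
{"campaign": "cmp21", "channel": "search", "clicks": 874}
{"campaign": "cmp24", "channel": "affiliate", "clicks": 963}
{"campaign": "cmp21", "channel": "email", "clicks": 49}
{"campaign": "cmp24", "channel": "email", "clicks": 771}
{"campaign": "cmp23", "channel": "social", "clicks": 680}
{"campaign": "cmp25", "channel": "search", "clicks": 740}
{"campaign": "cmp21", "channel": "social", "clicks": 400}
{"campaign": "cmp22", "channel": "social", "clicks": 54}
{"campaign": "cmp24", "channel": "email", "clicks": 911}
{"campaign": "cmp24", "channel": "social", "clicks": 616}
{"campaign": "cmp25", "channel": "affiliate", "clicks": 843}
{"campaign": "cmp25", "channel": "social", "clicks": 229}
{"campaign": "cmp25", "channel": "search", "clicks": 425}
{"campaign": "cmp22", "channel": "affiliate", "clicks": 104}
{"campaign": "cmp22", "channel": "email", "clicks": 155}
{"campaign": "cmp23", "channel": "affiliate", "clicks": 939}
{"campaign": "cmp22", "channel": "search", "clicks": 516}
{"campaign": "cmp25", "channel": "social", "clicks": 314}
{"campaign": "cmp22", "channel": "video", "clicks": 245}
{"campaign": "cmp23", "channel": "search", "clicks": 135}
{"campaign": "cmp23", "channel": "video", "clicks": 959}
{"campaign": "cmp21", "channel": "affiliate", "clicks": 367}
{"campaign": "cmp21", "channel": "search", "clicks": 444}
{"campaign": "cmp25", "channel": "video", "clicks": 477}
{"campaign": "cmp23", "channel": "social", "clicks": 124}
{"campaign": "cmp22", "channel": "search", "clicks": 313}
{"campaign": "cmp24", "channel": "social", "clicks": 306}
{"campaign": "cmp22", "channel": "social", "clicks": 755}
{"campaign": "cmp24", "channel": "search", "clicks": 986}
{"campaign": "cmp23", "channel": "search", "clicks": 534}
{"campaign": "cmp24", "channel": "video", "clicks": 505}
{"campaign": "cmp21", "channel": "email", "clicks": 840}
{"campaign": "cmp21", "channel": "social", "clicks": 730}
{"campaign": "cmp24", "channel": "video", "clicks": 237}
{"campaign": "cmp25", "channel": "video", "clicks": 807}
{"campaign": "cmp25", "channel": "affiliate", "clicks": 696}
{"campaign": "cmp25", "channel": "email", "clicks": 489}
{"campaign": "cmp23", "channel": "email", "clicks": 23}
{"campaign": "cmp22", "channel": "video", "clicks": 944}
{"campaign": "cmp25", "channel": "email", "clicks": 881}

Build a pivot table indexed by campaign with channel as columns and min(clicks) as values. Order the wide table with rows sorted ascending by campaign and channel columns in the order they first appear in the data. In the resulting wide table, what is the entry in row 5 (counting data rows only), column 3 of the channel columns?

With rows sorted ascending by campaign, row 5 is campaign=cmp25. channel columns in first-appearance order: affiliate, video, search, email, social; column 3 is search.
Long rows with campaign=cmp25, channel=search: min(740, 425) = 425.

425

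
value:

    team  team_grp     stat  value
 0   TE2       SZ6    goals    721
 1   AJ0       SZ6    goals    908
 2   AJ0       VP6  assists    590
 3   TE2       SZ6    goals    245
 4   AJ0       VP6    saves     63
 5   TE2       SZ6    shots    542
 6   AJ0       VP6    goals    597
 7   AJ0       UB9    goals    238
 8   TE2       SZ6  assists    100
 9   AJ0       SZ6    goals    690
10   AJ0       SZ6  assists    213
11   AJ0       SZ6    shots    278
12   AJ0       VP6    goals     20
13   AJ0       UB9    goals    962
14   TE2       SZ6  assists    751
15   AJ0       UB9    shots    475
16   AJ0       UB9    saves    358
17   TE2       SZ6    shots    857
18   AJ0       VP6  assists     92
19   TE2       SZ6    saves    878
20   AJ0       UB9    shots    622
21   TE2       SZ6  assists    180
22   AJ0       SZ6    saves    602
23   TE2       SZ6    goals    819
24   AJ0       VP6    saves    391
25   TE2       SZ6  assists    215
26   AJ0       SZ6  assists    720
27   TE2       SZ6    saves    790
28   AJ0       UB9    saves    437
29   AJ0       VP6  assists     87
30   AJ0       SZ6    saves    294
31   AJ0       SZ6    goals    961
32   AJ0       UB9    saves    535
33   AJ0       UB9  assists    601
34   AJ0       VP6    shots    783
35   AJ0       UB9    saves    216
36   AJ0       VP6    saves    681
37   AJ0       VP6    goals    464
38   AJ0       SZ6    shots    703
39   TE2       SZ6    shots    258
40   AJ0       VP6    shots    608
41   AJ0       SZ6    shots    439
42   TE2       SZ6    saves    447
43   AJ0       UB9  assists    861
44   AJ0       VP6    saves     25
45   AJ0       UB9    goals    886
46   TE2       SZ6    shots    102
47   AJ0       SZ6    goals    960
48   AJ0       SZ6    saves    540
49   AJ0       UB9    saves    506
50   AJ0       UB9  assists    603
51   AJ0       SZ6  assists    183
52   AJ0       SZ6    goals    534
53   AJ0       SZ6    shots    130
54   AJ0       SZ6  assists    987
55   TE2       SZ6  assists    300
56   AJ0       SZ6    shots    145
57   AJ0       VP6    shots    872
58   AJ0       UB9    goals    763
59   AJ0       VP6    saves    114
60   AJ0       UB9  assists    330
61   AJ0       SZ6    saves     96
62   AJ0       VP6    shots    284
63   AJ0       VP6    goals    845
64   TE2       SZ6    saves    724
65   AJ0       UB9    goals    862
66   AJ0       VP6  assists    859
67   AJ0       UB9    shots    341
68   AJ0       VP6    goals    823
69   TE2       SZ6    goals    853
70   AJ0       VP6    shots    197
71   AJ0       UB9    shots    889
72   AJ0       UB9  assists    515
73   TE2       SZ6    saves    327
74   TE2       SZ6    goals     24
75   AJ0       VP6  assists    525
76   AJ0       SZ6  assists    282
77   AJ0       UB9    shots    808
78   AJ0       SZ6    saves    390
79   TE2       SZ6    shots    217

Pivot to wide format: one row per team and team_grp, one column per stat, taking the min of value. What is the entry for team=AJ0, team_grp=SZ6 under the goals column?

534

Rows with team=AJ0, team_grp=SZ6 and stat=goals: value values are 908, 690, 961, 960, 534.
min(908, 690, 961, 960, 534) = 534.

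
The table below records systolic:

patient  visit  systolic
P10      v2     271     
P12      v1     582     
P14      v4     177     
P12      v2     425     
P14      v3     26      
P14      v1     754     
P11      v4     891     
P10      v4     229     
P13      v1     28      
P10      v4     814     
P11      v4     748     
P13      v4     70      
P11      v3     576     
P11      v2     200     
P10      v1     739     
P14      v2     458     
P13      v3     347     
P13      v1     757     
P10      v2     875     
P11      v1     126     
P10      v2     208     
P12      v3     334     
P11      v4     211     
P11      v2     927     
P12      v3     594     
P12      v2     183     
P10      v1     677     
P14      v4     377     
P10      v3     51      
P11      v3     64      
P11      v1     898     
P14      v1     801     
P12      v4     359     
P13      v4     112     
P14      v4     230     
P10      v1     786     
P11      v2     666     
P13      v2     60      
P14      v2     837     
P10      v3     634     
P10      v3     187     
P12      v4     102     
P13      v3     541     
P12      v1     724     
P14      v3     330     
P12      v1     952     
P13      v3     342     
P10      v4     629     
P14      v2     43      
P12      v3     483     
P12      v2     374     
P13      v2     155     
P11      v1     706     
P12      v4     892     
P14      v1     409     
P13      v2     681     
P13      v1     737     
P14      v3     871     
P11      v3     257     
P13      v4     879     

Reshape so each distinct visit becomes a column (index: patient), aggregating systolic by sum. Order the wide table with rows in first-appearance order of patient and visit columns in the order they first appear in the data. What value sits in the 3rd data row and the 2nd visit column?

1964

With rows in first-appearance order of patient, row 3 is patient=P14. visit columns in first-appearance order: v2, v1, v4, v3; column 2 is v1.
Long rows with patient=P14, visit=v1: 754 + 801 + 409 = 1964.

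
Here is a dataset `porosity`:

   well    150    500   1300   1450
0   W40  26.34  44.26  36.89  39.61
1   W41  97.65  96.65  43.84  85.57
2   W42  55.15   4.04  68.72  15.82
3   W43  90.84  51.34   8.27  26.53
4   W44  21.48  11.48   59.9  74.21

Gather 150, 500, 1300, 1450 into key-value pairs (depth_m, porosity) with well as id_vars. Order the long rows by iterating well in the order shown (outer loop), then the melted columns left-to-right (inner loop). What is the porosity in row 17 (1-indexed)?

20 rows total (5 × 4). Row 17: index ⌊(17-1)/4⌋ = 4 into well → W44; (17-1) mod 4 = 0 into the melted columns → 150.
So row 17 is (W44, 150, 21.48); porosity = 21.48.

21.48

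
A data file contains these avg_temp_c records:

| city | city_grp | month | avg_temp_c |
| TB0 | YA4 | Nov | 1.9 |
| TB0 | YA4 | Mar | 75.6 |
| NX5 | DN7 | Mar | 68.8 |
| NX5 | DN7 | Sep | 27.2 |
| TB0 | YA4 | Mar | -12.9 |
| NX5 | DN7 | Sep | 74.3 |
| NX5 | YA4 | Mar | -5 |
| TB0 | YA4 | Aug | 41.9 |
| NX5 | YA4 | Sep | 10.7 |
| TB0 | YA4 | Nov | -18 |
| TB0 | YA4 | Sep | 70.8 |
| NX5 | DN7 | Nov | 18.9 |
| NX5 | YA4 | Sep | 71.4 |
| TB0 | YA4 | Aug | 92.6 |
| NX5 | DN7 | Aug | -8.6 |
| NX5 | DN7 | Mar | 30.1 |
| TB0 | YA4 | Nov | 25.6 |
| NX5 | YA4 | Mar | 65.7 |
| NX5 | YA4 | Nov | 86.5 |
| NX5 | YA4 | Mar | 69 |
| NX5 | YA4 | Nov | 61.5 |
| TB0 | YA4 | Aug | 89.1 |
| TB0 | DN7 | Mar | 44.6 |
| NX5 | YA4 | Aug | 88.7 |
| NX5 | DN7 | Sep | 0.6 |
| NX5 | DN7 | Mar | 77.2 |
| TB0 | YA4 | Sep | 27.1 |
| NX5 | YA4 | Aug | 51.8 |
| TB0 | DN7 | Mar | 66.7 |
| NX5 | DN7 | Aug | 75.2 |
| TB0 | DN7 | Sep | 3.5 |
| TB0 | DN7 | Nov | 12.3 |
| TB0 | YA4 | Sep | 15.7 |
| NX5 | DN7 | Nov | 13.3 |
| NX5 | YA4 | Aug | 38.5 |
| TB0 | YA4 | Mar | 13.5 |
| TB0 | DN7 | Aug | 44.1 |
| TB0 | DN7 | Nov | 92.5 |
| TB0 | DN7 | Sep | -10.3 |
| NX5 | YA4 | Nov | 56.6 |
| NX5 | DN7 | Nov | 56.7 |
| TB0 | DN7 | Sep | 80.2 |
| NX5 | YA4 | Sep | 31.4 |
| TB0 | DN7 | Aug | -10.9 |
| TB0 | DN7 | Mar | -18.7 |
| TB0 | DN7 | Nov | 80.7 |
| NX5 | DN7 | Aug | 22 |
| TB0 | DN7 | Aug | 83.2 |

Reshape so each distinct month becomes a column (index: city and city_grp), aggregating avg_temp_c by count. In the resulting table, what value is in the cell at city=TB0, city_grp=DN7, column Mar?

Rows with city=TB0, city_grp=DN7 and month=Mar: avg_temp_c values are 44.6, 66.7, -18.7.
3 rows match — count = 3.

3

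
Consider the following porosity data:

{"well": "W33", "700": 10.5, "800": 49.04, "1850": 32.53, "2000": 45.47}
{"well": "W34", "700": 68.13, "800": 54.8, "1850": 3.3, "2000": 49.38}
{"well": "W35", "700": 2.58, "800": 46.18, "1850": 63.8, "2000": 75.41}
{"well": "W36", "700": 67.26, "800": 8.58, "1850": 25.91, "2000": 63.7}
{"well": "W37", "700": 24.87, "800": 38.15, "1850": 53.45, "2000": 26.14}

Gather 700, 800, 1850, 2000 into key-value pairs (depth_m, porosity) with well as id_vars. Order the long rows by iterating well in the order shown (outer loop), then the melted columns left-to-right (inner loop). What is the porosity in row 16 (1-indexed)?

63.7

20 rows total (5 × 4). Row 16: index ⌊(16-1)/4⌋ = 3 into well → W36; (16-1) mod 4 = 3 into the melted columns → 2000.
So row 16 is (W36, 2000, 63.7); porosity = 63.7.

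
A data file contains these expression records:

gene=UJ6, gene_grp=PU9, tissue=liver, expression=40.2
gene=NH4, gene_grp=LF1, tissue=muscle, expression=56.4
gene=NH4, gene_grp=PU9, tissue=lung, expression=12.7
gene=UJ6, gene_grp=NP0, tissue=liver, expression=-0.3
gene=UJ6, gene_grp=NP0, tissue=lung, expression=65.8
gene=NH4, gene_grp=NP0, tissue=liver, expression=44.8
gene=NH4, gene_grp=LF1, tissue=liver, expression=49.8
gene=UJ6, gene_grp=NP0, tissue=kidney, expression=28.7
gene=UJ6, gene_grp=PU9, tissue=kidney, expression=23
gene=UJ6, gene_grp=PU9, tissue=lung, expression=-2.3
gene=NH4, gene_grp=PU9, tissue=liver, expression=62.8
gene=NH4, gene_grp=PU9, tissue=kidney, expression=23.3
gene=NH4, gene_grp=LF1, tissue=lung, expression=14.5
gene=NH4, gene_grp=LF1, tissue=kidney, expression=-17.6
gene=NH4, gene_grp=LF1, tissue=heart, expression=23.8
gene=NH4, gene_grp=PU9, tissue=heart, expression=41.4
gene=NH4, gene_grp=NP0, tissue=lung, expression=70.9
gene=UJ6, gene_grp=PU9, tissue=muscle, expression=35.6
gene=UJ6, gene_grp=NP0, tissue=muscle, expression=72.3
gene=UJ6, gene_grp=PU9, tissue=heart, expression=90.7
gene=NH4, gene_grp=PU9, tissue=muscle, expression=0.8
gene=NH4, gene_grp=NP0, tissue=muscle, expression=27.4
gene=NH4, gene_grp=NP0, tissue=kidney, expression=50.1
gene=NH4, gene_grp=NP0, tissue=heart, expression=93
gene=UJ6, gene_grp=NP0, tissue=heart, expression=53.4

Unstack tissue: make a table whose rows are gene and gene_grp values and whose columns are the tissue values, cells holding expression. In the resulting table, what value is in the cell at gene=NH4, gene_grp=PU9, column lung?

12.7

Wide layout: rows indexed by gene and gene_grp, columns are the 5 distinct tissue values (liver, muscle, lung, kidney, heart).
Cell (gene=NH4, gene_grp=PU9, tissue=lung) draws from the long row where gene=NH4, gene_grp=PU9 and tissue=lung, which has expression=12.7.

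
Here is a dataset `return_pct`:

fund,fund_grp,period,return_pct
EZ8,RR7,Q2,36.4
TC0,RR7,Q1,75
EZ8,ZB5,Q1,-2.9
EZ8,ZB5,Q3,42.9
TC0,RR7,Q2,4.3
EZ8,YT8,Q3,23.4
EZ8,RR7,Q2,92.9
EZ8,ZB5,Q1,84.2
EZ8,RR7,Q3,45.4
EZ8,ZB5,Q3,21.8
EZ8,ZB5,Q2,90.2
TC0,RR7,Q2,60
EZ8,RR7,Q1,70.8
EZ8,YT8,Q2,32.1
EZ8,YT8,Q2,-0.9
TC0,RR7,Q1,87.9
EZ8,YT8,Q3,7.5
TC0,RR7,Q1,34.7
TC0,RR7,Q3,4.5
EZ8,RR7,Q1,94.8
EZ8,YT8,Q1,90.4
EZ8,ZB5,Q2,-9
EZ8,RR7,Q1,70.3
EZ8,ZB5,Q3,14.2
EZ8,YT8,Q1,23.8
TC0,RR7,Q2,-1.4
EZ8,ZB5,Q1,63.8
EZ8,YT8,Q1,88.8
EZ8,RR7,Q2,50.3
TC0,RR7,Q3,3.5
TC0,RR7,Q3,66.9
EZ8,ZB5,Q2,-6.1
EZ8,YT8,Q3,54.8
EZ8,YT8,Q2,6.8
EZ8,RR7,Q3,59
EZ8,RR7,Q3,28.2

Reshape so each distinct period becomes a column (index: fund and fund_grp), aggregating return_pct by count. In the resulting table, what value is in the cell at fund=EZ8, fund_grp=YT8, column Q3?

Rows with fund=EZ8, fund_grp=YT8 and period=Q3: return_pct values are 23.4, 7.5, 54.8.
3 rows match — count = 3.

3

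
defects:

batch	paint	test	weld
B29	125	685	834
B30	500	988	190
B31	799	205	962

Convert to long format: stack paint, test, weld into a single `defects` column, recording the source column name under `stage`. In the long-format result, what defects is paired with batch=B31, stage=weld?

Unpivoting turns each (batch, wide-column) pair into one long row.
The wide cell at row B31, column weld holds 962, so the long row (B31, weld) has defects=962.

962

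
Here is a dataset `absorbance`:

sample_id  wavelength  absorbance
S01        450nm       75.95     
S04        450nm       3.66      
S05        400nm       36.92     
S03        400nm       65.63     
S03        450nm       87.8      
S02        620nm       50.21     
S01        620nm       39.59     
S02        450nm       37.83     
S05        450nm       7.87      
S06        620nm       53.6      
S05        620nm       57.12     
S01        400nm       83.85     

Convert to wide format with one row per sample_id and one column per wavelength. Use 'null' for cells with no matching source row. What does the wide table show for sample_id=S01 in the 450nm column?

75.95

The long row with sample_id=S01, wavelength=450nm has absorbance=75.95.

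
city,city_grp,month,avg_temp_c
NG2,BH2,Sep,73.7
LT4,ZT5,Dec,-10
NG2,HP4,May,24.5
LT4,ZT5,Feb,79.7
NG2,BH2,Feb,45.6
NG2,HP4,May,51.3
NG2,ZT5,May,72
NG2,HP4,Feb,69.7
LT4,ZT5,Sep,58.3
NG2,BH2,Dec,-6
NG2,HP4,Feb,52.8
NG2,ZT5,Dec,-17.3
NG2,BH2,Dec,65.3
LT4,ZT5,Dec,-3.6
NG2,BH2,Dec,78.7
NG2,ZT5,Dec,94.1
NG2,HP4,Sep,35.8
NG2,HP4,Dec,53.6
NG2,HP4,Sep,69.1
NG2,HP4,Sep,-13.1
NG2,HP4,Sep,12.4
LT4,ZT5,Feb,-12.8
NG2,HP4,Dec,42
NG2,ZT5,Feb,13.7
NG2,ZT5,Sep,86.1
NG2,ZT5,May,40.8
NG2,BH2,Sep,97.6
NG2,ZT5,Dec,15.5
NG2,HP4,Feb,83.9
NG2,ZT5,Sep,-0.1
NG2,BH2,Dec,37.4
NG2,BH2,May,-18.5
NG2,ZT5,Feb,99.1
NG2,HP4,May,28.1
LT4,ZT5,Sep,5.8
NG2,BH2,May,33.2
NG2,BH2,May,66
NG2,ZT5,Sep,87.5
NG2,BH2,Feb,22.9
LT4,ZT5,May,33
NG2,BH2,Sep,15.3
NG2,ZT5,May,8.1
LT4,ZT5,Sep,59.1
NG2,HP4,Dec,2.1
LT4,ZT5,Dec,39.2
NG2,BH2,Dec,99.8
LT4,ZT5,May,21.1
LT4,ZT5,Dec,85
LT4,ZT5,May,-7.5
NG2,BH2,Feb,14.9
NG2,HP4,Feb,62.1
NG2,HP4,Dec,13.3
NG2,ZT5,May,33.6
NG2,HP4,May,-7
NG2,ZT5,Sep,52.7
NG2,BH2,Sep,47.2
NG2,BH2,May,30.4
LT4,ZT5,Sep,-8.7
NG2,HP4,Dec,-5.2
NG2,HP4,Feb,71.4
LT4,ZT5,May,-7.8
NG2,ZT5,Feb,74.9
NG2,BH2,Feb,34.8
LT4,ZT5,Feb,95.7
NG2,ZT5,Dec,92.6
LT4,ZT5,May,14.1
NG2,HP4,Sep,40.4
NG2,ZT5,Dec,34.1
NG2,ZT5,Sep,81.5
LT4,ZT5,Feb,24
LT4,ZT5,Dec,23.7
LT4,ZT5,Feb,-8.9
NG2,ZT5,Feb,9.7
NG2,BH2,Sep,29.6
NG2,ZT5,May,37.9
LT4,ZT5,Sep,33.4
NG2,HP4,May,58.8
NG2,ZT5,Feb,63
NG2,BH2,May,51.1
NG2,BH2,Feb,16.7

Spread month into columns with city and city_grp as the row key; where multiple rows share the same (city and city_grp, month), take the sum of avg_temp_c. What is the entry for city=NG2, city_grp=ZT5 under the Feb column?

260.4

Rows with city=NG2, city_grp=ZT5 and month=Feb: avg_temp_c values are 13.7, 99.1, 74.9, 9.7, 63.
13.7 + 99.1 + 74.9 + 9.7 + 63 = 260.4.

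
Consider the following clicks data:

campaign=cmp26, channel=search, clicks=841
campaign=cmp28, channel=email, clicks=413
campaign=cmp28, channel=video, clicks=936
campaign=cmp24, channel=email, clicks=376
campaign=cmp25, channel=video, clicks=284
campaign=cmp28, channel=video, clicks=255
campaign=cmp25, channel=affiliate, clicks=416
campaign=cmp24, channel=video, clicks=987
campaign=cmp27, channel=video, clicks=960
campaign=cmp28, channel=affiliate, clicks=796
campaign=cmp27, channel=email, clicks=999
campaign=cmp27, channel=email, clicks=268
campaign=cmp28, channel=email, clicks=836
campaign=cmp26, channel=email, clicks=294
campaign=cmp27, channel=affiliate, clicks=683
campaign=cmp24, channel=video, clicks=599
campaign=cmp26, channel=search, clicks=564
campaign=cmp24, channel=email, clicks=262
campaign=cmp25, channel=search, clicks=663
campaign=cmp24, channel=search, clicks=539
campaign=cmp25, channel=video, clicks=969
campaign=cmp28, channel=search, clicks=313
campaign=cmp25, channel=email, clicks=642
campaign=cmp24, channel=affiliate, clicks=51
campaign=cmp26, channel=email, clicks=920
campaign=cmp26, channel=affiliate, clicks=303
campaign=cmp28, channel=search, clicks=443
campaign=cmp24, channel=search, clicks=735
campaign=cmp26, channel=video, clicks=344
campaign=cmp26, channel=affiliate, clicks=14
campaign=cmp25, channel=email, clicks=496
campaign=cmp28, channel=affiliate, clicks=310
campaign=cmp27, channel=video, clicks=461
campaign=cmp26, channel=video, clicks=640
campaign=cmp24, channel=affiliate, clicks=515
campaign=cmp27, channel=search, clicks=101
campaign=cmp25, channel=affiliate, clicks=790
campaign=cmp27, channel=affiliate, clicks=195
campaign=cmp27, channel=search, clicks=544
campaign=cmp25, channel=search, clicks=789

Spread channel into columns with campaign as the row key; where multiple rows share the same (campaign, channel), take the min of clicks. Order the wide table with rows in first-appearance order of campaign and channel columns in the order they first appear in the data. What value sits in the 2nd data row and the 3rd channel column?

With rows in first-appearance order of campaign, row 2 is campaign=cmp28. channel columns in first-appearance order: search, email, video, affiliate; column 3 is video.
Long rows with campaign=cmp28, channel=video: min(936, 255) = 255.

255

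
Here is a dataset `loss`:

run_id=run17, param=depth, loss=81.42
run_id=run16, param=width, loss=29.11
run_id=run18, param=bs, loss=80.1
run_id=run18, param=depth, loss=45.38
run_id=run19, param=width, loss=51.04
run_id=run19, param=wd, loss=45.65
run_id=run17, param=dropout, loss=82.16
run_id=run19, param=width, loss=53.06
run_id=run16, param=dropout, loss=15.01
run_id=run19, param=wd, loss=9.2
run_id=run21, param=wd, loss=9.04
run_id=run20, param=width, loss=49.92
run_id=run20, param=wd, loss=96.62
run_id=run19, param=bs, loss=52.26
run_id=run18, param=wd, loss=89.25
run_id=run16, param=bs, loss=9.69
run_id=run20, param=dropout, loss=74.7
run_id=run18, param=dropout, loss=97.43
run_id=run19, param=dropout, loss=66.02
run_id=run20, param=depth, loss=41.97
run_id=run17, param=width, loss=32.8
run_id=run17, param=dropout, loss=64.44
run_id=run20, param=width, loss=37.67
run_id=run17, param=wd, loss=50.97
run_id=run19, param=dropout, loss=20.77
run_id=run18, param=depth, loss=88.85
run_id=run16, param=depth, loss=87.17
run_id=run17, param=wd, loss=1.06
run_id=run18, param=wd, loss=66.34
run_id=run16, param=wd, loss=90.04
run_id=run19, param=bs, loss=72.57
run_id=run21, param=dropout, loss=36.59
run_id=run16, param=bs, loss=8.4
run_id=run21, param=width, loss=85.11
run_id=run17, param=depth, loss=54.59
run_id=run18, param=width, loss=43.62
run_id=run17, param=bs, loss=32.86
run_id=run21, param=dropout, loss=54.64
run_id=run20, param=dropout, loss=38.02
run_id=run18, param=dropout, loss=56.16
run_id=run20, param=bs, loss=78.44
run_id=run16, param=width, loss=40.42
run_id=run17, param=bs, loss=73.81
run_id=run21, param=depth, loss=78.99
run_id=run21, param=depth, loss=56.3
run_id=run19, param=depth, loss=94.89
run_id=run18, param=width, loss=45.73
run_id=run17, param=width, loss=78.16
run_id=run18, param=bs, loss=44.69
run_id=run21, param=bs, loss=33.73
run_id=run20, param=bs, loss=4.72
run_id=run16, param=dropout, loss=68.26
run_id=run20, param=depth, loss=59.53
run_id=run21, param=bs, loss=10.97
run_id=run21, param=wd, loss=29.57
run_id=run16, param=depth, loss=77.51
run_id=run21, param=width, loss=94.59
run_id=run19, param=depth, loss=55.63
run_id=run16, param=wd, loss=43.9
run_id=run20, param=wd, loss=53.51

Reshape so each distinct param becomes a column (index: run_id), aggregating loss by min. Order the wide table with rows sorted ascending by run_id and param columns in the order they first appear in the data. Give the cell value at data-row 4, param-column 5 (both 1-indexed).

With rows sorted ascending by run_id, row 4 is run_id=run19. param columns in first-appearance order: depth, width, bs, wd, dropout; column 5 is dropout.
Long rows with run_id=run19, param=dropout: min(66.02, 20.77) = 20.77.

20.77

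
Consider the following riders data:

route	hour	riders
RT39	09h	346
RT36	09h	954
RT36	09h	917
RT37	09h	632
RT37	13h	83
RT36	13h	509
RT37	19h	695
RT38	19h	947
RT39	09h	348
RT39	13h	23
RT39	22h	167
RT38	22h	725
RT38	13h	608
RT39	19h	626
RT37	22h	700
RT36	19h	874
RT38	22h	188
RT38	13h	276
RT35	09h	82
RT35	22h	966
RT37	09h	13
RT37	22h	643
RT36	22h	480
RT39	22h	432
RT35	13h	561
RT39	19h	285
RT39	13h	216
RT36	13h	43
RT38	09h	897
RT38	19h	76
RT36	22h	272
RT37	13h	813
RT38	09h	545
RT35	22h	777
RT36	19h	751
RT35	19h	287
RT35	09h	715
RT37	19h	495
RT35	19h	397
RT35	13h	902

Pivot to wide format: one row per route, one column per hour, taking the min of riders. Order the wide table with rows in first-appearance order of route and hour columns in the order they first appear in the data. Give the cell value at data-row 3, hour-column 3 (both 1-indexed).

495

With rows in first-appearance order of route, row 3 is route=RT37. hour columns in first-appearance order: 09h, 13h, 19h, 22h; column 3 is 19h.
Long rows with route=RT37, hour=19h: min(695, 495) = 495.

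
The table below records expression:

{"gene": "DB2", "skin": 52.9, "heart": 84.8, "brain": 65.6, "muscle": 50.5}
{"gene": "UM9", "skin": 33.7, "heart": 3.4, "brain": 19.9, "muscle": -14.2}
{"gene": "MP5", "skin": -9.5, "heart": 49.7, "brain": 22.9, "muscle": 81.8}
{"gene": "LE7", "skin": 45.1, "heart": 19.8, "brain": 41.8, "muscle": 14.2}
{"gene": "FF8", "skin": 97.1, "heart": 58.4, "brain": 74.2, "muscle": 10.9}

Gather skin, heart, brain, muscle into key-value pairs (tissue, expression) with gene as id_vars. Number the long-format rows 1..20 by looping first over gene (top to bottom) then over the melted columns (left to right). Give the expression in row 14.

20 rows total (5 × 4). Row 14: index ⌊(14-1)/4⌋ = 3 into gene → LE7; (14-1) mod 4 = 1 into the melted columns → heart.
So row 14 is (LE7, heart, 19.8); expression = 19.8.

19.8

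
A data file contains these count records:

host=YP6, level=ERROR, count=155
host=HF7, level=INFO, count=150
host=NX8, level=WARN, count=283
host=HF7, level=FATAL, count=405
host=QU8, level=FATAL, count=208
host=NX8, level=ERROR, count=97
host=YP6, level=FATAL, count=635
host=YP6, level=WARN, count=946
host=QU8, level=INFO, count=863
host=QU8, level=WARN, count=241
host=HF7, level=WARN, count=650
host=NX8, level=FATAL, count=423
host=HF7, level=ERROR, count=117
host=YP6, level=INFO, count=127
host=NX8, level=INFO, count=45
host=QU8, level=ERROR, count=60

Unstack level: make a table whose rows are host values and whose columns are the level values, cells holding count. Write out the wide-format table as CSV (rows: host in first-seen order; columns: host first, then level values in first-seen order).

Columns: host plus the 4 distinct level values (ERROR, INFO, WARN, FATAL).
For example, row YP6 column ERROR takes count=155 from the long row (YP6, ERROR).

host,ERROR,INFO,WARN,FATAL
YP6,155,127,946,635
HF7,117,150,650,405
NX8,97,45,283,423
QU8,60,863,241,208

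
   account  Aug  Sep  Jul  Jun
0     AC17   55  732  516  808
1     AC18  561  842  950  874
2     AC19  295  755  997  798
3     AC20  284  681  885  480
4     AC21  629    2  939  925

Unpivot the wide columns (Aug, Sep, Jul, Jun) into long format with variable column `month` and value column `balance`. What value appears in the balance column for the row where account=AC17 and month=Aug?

Unpivoting turns each (account, wide-column) pair into one long row.
The wide cell at row AC17, column Aug holds 55, so the long row (AC17, Aug) has balance=55.

55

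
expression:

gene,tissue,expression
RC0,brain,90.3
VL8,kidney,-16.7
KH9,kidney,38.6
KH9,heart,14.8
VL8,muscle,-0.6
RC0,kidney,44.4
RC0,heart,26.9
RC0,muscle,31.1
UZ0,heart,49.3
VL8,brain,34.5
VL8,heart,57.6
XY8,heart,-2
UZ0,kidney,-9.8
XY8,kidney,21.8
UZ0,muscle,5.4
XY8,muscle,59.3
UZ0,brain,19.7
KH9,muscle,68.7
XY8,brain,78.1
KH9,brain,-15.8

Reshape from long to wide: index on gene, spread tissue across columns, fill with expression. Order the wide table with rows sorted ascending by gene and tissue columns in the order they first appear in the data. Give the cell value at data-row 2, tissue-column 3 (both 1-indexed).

26.9

With rows sorted ascending by gene, row 2 is gene=RC0. tissue columns in first-appearance order: brain, kidney, heart, muscle; column 3 is heart.
Long rows with gene=RC0, tissue=heart: expression = 26.9.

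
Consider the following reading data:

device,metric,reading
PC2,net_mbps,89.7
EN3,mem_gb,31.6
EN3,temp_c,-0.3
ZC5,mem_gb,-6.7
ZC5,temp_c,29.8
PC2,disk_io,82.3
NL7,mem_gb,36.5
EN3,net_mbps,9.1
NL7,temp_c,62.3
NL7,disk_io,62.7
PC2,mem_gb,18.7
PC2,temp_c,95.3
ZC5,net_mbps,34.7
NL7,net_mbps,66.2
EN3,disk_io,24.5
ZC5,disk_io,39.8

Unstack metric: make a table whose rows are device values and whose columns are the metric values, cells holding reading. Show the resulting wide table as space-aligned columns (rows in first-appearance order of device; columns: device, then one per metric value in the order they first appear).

device  net_mbps  mem_gb  temp_c  disk_io
PC2     89.7      18.7    95.3    82.3   
EN3     9.1       31.6    -0.3    24.5   
ZC5     34.7      -6.7    29.8    39.8   
NL7     66.2      36.5    62.3    62.7   

Columns: device plus the 4 distinct metric values (net_mbps, mem_gb, temp_c, disk_io).
For example, row PC2 column net_mbps takes reading=89.7 from the long row (PC2, net_mbps).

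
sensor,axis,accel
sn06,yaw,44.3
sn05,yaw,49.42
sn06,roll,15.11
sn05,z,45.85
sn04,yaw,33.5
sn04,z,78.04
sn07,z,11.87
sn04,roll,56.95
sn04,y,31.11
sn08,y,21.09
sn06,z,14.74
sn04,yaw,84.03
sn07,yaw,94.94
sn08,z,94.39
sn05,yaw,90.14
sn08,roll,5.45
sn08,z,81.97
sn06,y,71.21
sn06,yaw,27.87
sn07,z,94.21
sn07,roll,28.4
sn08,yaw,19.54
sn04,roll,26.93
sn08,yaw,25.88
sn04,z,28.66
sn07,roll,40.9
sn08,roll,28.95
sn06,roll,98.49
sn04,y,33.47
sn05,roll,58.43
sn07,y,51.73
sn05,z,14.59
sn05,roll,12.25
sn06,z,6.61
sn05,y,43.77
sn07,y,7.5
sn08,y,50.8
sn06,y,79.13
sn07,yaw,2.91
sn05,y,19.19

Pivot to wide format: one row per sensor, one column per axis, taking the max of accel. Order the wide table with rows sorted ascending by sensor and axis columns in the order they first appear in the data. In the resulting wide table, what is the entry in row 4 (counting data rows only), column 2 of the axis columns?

40.9

With rows sorted ascending by sensor, row 4 is sensor=sn07. axis columns in first-appearance order: yaw, roll, z, y; column 2 is roll.
Long rows with sensor=sn07, axis=roll: max(28.4, 40.9) = 40.9.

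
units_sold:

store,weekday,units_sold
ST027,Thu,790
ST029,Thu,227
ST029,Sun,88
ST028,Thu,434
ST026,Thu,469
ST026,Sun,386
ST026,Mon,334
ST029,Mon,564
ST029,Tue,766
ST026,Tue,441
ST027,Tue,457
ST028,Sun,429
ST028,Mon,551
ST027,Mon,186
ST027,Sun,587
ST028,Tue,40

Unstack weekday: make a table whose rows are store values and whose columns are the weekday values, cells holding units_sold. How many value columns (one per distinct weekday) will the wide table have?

4

4 distinct weekday values: Mon, Thu, Sun, Tue.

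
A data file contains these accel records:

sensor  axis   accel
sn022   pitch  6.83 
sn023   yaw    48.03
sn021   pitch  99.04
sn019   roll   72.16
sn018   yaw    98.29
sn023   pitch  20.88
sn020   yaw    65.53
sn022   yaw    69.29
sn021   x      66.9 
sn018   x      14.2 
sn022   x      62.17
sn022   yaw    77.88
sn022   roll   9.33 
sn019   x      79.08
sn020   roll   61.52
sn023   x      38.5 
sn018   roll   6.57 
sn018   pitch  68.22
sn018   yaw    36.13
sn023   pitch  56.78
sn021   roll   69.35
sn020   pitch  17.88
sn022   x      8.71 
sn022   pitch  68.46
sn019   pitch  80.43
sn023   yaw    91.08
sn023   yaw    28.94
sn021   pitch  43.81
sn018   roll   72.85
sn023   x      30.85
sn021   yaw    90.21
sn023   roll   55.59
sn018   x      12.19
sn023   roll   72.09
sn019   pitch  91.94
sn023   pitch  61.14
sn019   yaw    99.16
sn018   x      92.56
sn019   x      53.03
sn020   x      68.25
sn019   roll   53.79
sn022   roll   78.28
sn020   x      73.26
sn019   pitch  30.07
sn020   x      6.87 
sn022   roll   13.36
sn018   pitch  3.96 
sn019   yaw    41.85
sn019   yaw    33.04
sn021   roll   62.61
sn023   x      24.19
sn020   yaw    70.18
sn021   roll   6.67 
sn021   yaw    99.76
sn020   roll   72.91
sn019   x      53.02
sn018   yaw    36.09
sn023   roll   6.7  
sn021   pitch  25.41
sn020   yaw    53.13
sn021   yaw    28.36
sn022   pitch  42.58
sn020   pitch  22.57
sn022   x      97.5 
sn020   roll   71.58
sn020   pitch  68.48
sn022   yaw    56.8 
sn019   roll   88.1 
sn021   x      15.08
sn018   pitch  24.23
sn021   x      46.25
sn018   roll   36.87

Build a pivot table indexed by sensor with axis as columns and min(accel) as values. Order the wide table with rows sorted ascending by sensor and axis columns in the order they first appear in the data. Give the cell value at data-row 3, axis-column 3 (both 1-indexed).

61.52

With rows sorted ascending by sensor, row 3 is sensor=sn020. axis columns in first-appearance order: pitch, yaw, roll, x; column 3 is roll.
Long rows with sensor=sn020, axis=roll: min(61.52, 72.91, 71.58) = 61.52.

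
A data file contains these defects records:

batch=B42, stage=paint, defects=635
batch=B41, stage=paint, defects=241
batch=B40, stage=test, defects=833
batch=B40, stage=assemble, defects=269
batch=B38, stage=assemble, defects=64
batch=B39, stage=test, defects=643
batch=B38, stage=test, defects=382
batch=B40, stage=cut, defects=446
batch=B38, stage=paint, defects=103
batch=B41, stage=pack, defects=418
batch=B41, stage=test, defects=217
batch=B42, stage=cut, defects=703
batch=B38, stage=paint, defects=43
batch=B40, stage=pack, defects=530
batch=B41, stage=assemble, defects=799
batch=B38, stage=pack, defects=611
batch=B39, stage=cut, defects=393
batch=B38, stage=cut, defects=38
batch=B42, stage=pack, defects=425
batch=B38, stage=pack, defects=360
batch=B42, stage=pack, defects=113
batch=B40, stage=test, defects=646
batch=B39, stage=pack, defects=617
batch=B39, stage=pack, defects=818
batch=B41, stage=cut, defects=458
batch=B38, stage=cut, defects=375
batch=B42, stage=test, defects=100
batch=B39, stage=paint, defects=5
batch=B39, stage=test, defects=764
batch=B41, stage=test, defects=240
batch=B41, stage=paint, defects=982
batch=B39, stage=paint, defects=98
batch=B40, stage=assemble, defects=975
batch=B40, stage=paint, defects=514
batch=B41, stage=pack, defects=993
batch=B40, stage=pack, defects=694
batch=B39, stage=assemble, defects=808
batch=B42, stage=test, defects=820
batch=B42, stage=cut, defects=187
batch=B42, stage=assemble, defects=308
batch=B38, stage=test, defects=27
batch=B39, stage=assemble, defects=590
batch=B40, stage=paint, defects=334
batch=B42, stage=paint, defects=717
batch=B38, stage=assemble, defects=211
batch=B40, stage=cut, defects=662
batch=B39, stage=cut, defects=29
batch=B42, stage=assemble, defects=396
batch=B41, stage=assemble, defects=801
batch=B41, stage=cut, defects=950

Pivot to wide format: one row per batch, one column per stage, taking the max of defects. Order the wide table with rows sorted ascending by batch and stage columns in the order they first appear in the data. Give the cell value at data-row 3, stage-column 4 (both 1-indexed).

662

With rows sorted ascending by batch, row 3 is batch=B40. stage columns in first-appearance order: paint, test, assemble, cut, pack; column 4 is cut.
Long rows with batch=B40, stage=cut: max(446, 662) = 662.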